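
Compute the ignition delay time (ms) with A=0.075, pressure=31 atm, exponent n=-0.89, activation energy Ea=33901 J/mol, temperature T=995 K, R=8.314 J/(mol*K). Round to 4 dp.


tau = A * P^n * exp(Ea/(R*T))
P^n = 31^(-0.89) = 0.04706392
Ea/(R*T) = 33901/(8.314*995) = 4.098070
exp(Ea/(R*T)) = 60.223963
tau = 0.075 * 0.04706392 * 60.223963 = 0.2126 ms


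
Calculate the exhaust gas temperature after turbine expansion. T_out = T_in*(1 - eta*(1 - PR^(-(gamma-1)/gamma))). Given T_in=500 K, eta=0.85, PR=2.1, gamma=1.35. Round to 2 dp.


T_out = T_in * (1 - eta * (1 - PR^(-(gamma-1)/gamma)))
Exponent = -(1.35-1)/1.35 = -0.25925926
PR^exp = 2.1^(-0.25925926) = 0.82501466
Factor = 1 - 0.85*(1 - 0.82501466) = 0.85126246
T_out = 500 * 0.85126246 = 425.63 K


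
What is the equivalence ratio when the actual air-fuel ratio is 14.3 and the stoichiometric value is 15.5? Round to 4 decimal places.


phi = AFR_stoich / AFR_actual
phi = 15.5 / 14.3 = 1.0839


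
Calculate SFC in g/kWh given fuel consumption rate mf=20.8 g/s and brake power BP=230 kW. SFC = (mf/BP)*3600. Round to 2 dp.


SFC = (mf / BP) * 3600
Rate = 20.8 / 230 = 0.090435 g/(s*kW)
SFC = 0.090435 * 3600 = 325.57 g/kWh


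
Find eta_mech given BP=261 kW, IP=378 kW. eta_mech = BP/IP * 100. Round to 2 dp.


eta_mech = (BP / IP) * 100
Ratio = 261 / 378 = 0.6905
eta_mech = 0.6905 * 100 = 69.05%


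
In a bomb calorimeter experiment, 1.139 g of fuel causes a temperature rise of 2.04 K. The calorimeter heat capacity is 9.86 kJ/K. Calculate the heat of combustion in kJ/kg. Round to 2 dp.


Hc = C_cal * delta_T / m_fuel
Q_released = 9.86 * 2.04 = 20.1144 kJ
m_fuel = 1.139 g = 1.139/1000 kg = 0.001139 kg
Hc = 20.1144 / 0.001139 = 17659.70 kJ/kg


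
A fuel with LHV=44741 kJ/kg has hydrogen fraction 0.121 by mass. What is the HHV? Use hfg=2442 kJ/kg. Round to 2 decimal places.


HHV = LHV + hfg * 9 * H
Water addition = 2442 * 9 * 0.121 = 2659.338 kJ/kg
HHV = 44741 + 2659.338 = 47400.34 kJ/kg


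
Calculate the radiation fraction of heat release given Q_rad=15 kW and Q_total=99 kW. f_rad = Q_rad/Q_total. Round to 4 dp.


f_rad = Q_rad / Q_total
f_rad = 15 / 99 = 0.1515


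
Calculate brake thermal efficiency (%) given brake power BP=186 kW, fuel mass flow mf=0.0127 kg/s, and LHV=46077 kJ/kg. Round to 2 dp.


eta_BTE = (BP / (mf * LHV)) * 100
Denominator = 0.0127 * 46077 = 585.1779 kW
eta_BTE = (186 / 585.1779) * 100 = 31.79%


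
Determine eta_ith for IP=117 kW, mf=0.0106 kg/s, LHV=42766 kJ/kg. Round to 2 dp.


eta_ith = (IP / (mf * LHV)) * 100
Denominator = 0.0106 * 42766 = 453.3196 kW
eta_ith = (117 / 453.3196) * 100 = 25.81%


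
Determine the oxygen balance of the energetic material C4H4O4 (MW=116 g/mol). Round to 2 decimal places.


OB = -1600 * (2C + H/2 - O) / MW
Inner = 2*4 + 4/2 - 4 = 6.00
OB = -1600 * 6.00 / 116 = -82.76%


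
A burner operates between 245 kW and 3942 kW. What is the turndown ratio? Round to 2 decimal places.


TDR = Q_max / Q_min
TDR = 3942 / 245 = 16.09


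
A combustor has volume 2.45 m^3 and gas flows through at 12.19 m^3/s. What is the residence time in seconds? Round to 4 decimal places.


tau = V / Q_flow
tau = 2.45 / 12.19 = 0.2010 s


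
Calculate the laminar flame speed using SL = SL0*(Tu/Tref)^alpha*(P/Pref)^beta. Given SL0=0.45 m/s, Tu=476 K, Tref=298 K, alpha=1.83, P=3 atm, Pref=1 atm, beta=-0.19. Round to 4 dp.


SL = SL0 * (Tu/Tref)^alpha * (P/Pref)^beta
T ratio = 476/298 = 1.59731544
(T ratio)^alpha = 1.59731544^1.83 = 2.356161
(P/Pref)^beta = 3^(-0.19) = 0.811609
SL = 0.45 * 2.356161 * 0.811609 = 0.8605 m/s


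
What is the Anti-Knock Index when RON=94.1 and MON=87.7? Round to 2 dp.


AKI = (RON + MON) / 2
AKI = (94.1 + 87.7) / 2
AKI = 181.8 / 2 = 90.90


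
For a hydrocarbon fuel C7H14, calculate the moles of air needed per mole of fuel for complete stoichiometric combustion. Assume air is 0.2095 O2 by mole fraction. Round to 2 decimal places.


Balanced combustion: C7H14 + 10.5 O2 -> 7 CO2 + 7 H2O
O2 needed = C + H/4 = 7 + 14/4 = 10.50 moles
Air moles = O2 / 0.2095 = 10.50 / 0.2095 = 50.12 moles air


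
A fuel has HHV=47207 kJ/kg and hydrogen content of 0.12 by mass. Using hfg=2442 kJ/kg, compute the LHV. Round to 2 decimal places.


LHV = HHV - hfg * 9 * H
Water correction = 2442 * 9 * 0.12 = 2637.360 kJ/kg
LHV = 47207 - 2637.360 = 44569.64 kJ/kg


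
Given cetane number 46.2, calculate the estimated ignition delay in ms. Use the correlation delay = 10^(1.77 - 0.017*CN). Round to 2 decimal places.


delay = 10^(1.77 - 0.017*CN)
Exponent = 1.77 - 0.017*46.2 = 0.9846
delay = 10^0.9846 = 9.65 ms


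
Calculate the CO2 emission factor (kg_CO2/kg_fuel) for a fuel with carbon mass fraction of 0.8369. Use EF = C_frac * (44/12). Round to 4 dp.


EF = C_frac * (M_CO2 / M_C)
EF = 0.8369 * (44/12)
EF = 0.8369 * 3.666667 = 3.0686 kg_CO2/kg_fuel


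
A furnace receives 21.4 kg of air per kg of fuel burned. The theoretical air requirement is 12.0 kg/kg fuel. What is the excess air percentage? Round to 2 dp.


Excess air = actual - stoichiometric = 21.4 - 12.0 = 9.40 kg/kg fuel
Excess air % = (excess / stoich) * 100 = (9.40 / 12.0) * 100 = 78.33%


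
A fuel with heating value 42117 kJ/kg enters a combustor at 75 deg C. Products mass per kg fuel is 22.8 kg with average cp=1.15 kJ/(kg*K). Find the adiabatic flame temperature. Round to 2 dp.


T_ad = T_in + Hc / (m_p * cp)
Denominator = 22.8 * 1.15 = 26.2200
Temperature rise = 42117 / 26.2200 = 1606.29 K
T_ad = 75 + 1606.29 = 1681.29 deg C


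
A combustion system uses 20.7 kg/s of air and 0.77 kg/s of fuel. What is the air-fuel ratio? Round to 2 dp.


AFR = m_air / m_fuel
AFR = 20.7 / 0.77 = 26.88


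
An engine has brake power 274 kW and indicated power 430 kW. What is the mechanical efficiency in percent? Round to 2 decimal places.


eta_mech = (BP / IP) * 100
Ratio = 274 / 430 = 0.6372
eta_mech = 0.6372 * 100 = 63.72%


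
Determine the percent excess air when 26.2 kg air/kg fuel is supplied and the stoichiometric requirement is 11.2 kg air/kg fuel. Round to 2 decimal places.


Excess air = actual - stoichiometric = 26.2 - 11.2 = 15.00 kg/kg fuel
Excess air % = (excess / stoich) * 100 = (15.00 / 11.2) * 100 = 133.93%


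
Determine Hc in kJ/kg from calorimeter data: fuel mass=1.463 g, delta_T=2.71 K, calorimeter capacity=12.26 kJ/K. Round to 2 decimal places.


Hc = C_cal * delta_T / m_fuel
Q_released = 12.26 * 2.71 = 33.2246 kJ
m_fuel = 1.463 g = 1.463/1000 kg = 0.001463 kg
Hc = 33.2246 / 0.001463 = 22709.91 kJ/kg


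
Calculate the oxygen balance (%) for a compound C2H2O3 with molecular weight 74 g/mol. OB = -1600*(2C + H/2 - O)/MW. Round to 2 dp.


OB = -1600 * (2C + H/2 - O) / MW
Inner = 2*2 + 2/2 - 3 = 2.00
OB = -1600 * 2.00 / 74 = -43.24%


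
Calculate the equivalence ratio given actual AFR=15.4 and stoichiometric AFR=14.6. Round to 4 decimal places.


phi = AFR_stoich / AFR_actual
phi = 14.6 / 15.4 = 0.9481


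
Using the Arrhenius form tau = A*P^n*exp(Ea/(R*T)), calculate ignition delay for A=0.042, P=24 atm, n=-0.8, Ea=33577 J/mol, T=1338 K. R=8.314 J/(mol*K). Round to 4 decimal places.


tau = A * P^n * exp(Ea/(R*T))
P^n = 24^(-0.8) = 0.07867396
Ea/(R*T) = 33577/(8.314*1338) = 3.018393
exp(Ea/(R*T)) = 20.458385
tau = 0.042 * 0.07867396 * 20.458385 = 0.0676 ms


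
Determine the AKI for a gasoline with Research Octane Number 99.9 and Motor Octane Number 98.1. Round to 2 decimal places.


AKI = (RON + MON) / 2
AKI = (99.9 + 98.1) / 2
AKI = 198.0 / 2 = 99.00


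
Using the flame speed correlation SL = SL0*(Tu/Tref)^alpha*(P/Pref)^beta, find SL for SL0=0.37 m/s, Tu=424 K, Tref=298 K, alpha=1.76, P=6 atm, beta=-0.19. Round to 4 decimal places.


SL = SL0 * (Tu/Tref)^alpha * (P/Pref)^beta
T ratio = 424/298 = 1.42281879
(T ratio)^alpha = 1.42281879^1.76 = 1.860130
(P/Pref)^beta = 6^(-0.19) = 0.711461
SL = 0.37 * 1.860130 * 0.711461 = 0.4897 m/s


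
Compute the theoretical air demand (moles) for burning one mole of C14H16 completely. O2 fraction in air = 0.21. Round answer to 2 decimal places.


Balanced combustion: C14H16 + 18 O2 -> 14 CO2 + 8 H2O
O2 needed = C + H/4 = 14 + 16/4 = 18.00 moles
Air moles = O2 / 0.21 = 18.00 / 0.21 = 85.71 moles air


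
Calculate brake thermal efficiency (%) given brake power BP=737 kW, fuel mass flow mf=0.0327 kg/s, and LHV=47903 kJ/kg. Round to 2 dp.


eta_BTE = (BP / (mf * LHV)) * 100
Denominator = 0.0327 * 47903 = 1566.4281 kW
eta_BTE = (737 / 1566.4281) * 100 = 47.05%


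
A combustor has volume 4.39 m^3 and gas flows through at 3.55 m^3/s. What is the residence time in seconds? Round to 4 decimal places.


tau = V / Q_flow
tau = 4.39 / 3.55 = 1.2366 s


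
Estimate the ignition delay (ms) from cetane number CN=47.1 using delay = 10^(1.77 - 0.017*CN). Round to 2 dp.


delay = 10^(1.77 - 0.017*CN)
Exponent = 1.77 - 0.017*47.1 = 0.9693
delay = 10^0.9693 = 9.32 ms


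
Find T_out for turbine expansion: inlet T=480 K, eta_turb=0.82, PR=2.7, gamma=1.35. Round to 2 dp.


T_out = T_in * (1 - eta * (1 - PR^(-(gamma-1)/gamma)))
Exponent = -(1.35-1)/1.35 = -0.25925926
PR^exp = 2.7^(-0.25925926) = 0.77297411
Factor = 1 - 0.82*(1 - 0.77297411) = 0.81383877
T_out = 480 * 0.81383877 = 390.64 K


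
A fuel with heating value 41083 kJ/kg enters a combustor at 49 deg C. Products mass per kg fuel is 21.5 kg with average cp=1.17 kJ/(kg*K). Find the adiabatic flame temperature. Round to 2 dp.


T_ad = T_in + Hc / (m_p * cp)
Denominator = 21.5 * 1.17 = 25.1550
Temperature rise = 41083 / 25.1550 = 1633.19 K
T_ad = 49 + 1633.19 = 1682.19 deg C


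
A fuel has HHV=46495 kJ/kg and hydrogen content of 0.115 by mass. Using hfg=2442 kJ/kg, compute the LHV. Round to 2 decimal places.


LHV = HHV - hfg * 9 * H
Water correction = 2442 * 9 * 0.115 = 2527.470 kJ/kg
LHV = 46495 - 2527.470 = 43967.53 kJ/kg


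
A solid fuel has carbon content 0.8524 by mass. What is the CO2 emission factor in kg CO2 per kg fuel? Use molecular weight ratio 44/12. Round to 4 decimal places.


EF = C_frac * (M_CO2 / M_C)
EF = 0.8524 * (44/12)
EF = 0.8524 * 3.666667 = 3.1255 kg_CO2/kg_fuel


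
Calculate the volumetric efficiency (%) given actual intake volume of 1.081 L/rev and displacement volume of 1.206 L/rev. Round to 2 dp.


eta_v = (V_actual / V_disp) * 100
Ratio = 1.081 / 1.206 = 0.8964
eta_v = 0.8964 * 100 = 89.64%


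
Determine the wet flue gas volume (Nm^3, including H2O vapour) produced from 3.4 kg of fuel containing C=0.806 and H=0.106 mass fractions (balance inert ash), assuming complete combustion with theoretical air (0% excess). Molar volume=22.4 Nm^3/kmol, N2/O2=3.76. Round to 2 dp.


Per kg fuel: CO2 = (C/12 kmol)*22.4 = (0.806/12)*22.4 = 1.50453 Nm^3
Per kg fuel: H2O = (H/2 kmol)*22.4 = (0.106/2)*22.4 = 1.18720 Nm^3
O2 needed per kg fuel = C/12 + H/4 = 0.806/12 + 0.106/4 = 0.09366667 kmol
Per kg fuel: N2 = O2*3.76*22.4 = 0.09366667*3.76*22.4 = 7.88898 Nm^3
Total per kg = 1.50453 + 1.18720 + 7.88898 = 10.58071 Nm^3
Total = 10.58071 * 3.4 = 35.97 Nm^3


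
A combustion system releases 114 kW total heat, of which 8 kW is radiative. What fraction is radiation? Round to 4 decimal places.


f_rad = Q_rad / Q_total
f_rad = 8 / 114 = 0.0702


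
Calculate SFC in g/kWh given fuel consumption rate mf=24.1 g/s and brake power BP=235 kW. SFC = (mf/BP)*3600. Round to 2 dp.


SFC = (mf / BP) * 3600
Rate = 24.1 / 235 = 0.102553 g/(s*kW)
SFC = 0.102553 * 3600 = 369.19 g/kWh


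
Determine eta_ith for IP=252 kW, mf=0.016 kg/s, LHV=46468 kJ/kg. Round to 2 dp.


eta_ith = (IP / (mf * LHV)) * 100
Denominator = 0.016 * 46468 = 743.4880 kW
eta_ith = (252 / 743.4880) * 100 = 33.89%


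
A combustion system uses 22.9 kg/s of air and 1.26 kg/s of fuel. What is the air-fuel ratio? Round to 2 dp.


AFR = m_air / m_fuel
AFR = 22.9 / 1.26 = 18.17


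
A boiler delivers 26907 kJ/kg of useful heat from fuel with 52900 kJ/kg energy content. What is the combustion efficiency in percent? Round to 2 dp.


Efficiency = (Q_useful / Q_fuel) * 100
Efficiency = (26907 / 52900) * 100
Efficiency = 0.5086 * 100 = 50.86%


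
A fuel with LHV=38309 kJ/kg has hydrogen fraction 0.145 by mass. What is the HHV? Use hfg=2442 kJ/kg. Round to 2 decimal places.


HHV = LHV + hfg * 9 * H
Water addition = 2442 * 9 * 0.145 = 3186.810 kJ/kg
HHV = 38309 + 3186.810 = 41495.81 kJ/kg


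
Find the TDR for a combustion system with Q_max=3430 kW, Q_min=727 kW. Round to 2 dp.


TDR = Q_max / Q_min
TDR = 3430 / 727 = 4.72


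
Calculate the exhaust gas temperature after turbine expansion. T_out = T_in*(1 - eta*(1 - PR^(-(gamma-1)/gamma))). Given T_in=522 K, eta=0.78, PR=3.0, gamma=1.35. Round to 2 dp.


T_out = T_in * (1 - eta * (1 - PR^(-(gamma-1)/gamma)))
Exponent = -(1.35-1)/1.35 = -0.25925926
PR^exp = 3.0^(-0.25925926) = 0.75214556
Factor = 1 - 0.78*(1 - 0.75214556) = 0.80667354
T_out = 522 * 0.80667354 = 421.08 K


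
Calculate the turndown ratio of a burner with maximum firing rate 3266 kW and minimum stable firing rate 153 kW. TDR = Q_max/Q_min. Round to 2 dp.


TDR = Q_max / Q_min
TDR = 3266 / 153 = 21.35


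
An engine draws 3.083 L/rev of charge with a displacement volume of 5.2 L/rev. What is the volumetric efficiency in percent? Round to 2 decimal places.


eta_v = (V_actual / V_disp) * 100
Ratio = 3.083 / 5.2 = 0.5929
eta_v = 0.5929 * 100 = 59.29%


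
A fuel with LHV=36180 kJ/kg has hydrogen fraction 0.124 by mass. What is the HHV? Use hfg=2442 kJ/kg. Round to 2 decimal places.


HHV = LHV + hfg * 9 * H
Water addition = 2442 * 9 * 0.124 = 2725.272 kJ/kg
HHV = 36180 + 2725.272 = 38905.27 kJ/kg


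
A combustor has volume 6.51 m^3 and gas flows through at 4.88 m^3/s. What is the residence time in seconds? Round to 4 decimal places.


tau = V / Q_flow
tau = 6.51 / 4.88 = 1.3340 s


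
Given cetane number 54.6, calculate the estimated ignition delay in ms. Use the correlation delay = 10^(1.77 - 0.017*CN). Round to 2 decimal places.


delay = 10^(1.77 - 0.017*CN)
Exponent = 1.77 - 0.017*54.6 = 0.8418
delay = 10^0.8418 = 6.95 ms


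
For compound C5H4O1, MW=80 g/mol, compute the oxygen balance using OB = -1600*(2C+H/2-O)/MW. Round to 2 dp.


OB = -1600 * (2C + H/2 - O) / MW
Inner = 2*5 + 4/2 - 1 = 11.00
OB = -1600 * 11.00 / 80 = -220.00%


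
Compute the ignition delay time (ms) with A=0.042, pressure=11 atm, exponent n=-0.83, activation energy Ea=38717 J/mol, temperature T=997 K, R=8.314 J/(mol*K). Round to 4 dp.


tau = A * P^n * exp(Ea/(R*T))
P^n = 11^(-0.83) = 0.13666084
Ea/(R*T) = 38717/(8.314*997) = 4.670856
exp(Ea/(R*T)) = 106.789163
tau = 0.042 * 0.13666084 * 106.789163 = 0.6129 ms


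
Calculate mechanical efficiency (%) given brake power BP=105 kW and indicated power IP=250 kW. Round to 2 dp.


eta_mech = (BP / IP) * 100
Ratio = 105 / 250 = 0.4200
eta_mech = 0.4200 * 100 = 42.00%


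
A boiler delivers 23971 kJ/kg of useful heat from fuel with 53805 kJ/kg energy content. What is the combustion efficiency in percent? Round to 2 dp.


Efficiency = (Q_useful / Q_fuel) * 100
Efficiency = (23971 / 53805) * 100
Efficiency = 0.4455 * 100 = 44.55%


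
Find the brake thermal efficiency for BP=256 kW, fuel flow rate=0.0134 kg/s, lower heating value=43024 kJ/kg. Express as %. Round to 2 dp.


eta_BTE = (BP / (mf * LHV)) * 100
Denominator = 0.0134 * 43024 = 576.5216 kW
eta_BTE = (256 / 576.5216) * 100 = 44.40%


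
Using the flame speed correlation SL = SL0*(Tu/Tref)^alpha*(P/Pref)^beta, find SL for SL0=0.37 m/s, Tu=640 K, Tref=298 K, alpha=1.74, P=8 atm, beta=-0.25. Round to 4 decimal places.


SL = SL0 * (Tu/Tref)^alpha * (P/Pref)^beta
T ratio = 640/298 = 2.14765101
(T ratio)^alpha = 2.14765101^1.74 = 3.781089
(P/Pref)^beta = 8^(-0.25) = 0.594604
SL = 0.37 * 3.781089 * 0.594604 = 0.8319 m/s


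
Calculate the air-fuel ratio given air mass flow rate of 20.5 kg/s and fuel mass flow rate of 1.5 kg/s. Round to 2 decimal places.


AFR = m_air / m_fuel
AFR = 20.5 / 1.5 = 13.67


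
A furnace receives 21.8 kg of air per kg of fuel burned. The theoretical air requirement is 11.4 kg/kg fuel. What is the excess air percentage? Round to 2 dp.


Excess air = actual - stoichiometric = 21.8 - 11.4 = 10.40 kg/kg fuel
Excess air % = (excess / stoich) * 100 = (10.40 / 11.4) * 100 = 91.23%


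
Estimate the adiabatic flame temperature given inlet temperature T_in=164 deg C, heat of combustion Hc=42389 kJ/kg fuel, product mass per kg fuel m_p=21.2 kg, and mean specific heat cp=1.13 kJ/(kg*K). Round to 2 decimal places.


T_ad = T_in + Hc / (m_p * cp)
Denominator = 21.2 * 1.13 = 23.9560
Temperature rise = 42389 / 23.9560 = 1769.45 K
T_ad = 164 + 1769.45 = 1933.45 deg C


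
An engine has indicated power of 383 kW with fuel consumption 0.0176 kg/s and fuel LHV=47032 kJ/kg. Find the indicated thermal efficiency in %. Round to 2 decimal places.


eta_ith = (IP / (mf * LHV)) * 100
Denominator = 0.0176 * 47032 = 827.7632 kW
eta_ith = (383 / 827.7632) * 100 = 46.27%


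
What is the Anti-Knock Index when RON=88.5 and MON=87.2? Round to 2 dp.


AKI = (RON + MON) / 2
AKI = (88.5 + 87.2) / 2
AKI = 175.7 / 2 = 87.85


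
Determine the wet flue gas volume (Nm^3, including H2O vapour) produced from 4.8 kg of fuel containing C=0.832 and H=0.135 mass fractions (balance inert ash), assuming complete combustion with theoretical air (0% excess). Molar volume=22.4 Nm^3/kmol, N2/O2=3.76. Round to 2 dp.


Per kg fuel: CO2 = (C/12 kmol)*22.4 = (0.832/12)*22.4 = 1.55307 Nm^3
Per kg fuel: H2O = (H/2 kmol)*22.4 = (0.135/2)*22.4 = 1.51200 Nm^3
O2 needed per kg fuel = C/12 + H/4 = 0.832/12 + 0.135/4 = 0.10308333 kmol
Per kg fuel: N2 = O2*3.76*22.4 = 0.10308333*3.76*22.4 = 8.68209 Nm^3
Total per kg = 1.55307 + 1.51200 + 8.68209 = 11.74716 Nm^3
Total = 11.74716 * 4.8 = 56.39 Nm^3


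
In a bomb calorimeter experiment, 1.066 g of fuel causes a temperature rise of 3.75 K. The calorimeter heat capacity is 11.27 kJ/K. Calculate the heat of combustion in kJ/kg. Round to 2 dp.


Hc = C_cal * delta_T / m_fuel
Q_released = 11.27 * 3.75 = 42.2625 kJ
m_fuel = 1.066 g = 1.066/1000 kg = 0.001066 kg
Hc = 42.2625 / 0.001066 = 39645.87 kJ/kg


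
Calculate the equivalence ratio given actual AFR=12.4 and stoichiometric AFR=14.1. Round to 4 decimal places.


phi = AFR_stoich / AFR_actual
phi = 14.1 / 12.4 = 1.1371


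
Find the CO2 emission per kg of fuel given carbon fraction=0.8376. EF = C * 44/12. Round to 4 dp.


EF = C_frac * (M_CO2 / M_C)
EF = 0.8376 * (44/12)
EF = 0.8376 * 3.666667 = 3.0712 kg_CO2/kg_fuel


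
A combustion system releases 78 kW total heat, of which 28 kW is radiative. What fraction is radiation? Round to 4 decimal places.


f_rad = Q_rad / Q_total
f_rad = 28 / 78 = 0.3590


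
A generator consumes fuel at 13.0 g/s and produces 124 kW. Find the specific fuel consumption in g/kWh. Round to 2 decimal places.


SFC = (mf / BP) * 3600
Rate = 13.0 / 124 = 0.104839 g/(s*kW)
SFC = 0.104839 * 3600 = 377.42 g/kWh


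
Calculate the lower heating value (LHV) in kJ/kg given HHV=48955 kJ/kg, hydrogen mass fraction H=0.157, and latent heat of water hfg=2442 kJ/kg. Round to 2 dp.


LHV = HHV - hfg * 9 * H
Water correction = 2442 * 9 * 0.157 = 3450.546 kJ/kg
LHV = 48955 - 3450.546 = 45504.45 kJ/kg


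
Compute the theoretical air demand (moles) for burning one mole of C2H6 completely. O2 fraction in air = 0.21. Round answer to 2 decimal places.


Balanced combustion: C2H6 + 3.5 O2 -> 2 CO2 + 3 H2O
O2 needed = C + H/4 = 2 + 6/4 = 3.50 moles
Air moles = O2 / 0.21 = 3.50 / 0.21 = 16.67 moles air


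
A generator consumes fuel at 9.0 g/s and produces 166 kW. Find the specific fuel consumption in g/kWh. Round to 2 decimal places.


SFC = (mf / BP) * 3600
Rate = 9.0 / 166 = 0.054217 g/(s*kW)
SFC = 0.054217 * 3600 = 195.18 g/kWh


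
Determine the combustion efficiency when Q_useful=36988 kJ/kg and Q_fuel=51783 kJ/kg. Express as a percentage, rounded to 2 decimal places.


Efficiency = (Q_useful / Q_fuel) * 100
Efficiency = (36988 / 51783) * 100
Efficiency = 0.7143 * 100 = 71.43%


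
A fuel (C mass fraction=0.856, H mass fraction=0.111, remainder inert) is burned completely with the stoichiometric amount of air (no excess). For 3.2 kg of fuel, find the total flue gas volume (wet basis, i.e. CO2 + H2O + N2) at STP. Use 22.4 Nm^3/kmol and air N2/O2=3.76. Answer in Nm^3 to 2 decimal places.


Per kg fuel: CO2 = (C/12 kmol)*22.4 = (0.856/12)*22.4 = 1.59787 Nm^3
Per kg fuel: H2O = (H/2 kmol)*22.4 = (0.111/2)*22.4 = 1.24320 Nm^3
O2 needed per kg fuel = C/12 + H/4 = 0.856/12 + 0.111/4 = 0.09908333 kmol
Per kg fuel: N2 = O2*3.76*22.4 = 0.09908333*3.76*22.4 = 8.34519 Nm^3
Total per kg = 1.59787 + 1.24320 + 8.34519 = 11.18626 Nm^3
Total = 11.18626 * 3.2 = 35.80 Nm^3


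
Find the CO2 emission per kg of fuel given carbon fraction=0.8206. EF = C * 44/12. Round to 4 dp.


EF = C_frac * (M_CO2 / M_C)
EF = 0.8206 * (44/12)
EF = 0.8206 * 3.666667 = 3.0089 kg_CO2/kg_fuel


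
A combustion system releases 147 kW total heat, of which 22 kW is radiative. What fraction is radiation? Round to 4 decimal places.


f_rad = Q_rad / Q_total
f_rad = 22 / 147 = 0.1497


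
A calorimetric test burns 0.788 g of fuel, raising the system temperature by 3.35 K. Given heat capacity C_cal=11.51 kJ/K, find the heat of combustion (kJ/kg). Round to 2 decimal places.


Hc = C_cal * delta_T / m_fuel
Q_released = 11.51 * 3.35 = 38.5585 kJ
m_fuel = 0.788 g = 0.788/1000 kg = 0.000788 kg
Hc = 38.5585 / 0.000788 = 48932.11 kJ/kg


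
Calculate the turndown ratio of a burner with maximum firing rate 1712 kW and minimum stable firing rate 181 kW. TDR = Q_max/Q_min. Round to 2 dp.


TDR = Q_max / Q_min
TDR = 1712 / 181 = 9.46


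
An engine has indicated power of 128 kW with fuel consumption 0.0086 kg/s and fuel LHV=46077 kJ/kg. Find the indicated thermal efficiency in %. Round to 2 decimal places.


eta_ith = (IP / (mf * LHV)) * 100
Denominator = 0.0086 * 46077 = 396.2622 kW
eta_ith = (128 / 396.2622) * 100 = 32.30%


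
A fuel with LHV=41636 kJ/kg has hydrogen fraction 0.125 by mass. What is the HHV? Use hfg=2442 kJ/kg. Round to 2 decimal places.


HHV = LHV + hfg * 9 * H
Water addition = 2442 * 9 * 0.125 = 2747.250 kJ/kg
HHV = 41636 + 2747.250 = 44383.25 kJ/kg


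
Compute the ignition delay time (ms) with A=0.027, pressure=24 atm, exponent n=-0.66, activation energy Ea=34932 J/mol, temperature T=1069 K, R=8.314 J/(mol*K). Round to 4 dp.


tau = A * P^n * exp(Ea/(R*T))
P^n = 24^(-0.66) = 0.12276105
Ea/(R*T) = 34932/(8.314*1069) = 3.930391
exp(Ea/(R*T)) = 50.926872
tau = 0.027 * 0.12276105 * 50.926872 = 0.1688 ms


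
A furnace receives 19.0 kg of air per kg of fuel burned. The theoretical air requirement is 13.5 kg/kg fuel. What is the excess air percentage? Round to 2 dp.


Excess air = actual - stoichiometric = 19.0 - 13.5 = 5.50 kg/kg fuel
Excess air % = (excess / stoich) * 100 = (5.50 / 13.5) * 100 = 40.74%


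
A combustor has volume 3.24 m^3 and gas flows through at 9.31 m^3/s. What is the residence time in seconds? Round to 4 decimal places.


tau = V / Q_flow
tau = 3.24 / 9.31 = 0.3480 s


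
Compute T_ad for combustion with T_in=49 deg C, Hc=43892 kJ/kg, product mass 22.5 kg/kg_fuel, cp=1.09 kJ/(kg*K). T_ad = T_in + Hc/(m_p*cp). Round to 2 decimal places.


T_ad = T_in + Hc / (m_p * cp)
Denominator = 22.5 * 1.09 = 24.5250
Temperature rise = 43892 / 24.5250 = 1789.68 K
T_ad = 49 + 1789.68 = 1838.68 deg C


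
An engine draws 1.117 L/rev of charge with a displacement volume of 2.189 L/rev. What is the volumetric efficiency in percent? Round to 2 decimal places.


eta_v = (V_actual / V_disp) * 100
Ratio = 1.117 / 2.189 = 0.5103
eta_v = 0.5103 * 100 = 51.03%


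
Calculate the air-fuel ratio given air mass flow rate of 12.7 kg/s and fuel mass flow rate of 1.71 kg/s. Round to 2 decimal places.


AFR = m_air / m_fuel
AFR = 12.7 / 1.71 = 7.43


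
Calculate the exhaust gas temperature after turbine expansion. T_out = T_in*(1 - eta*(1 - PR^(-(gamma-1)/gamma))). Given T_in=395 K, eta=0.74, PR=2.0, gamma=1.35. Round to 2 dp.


T_out = T_in * (1 - eta * (1 - PR^(-(gamma-1)/gamma)))
Exponent = -(1.35-1)/1.35 = -0.25925926
PR^exp = 2.0^(-0.25925926) = 0.83551680
Factor = 1 - 0.74*(1 - 0.83551680) = 0.87828243
T_out = 395 * 0.87828243 = 346.92 K


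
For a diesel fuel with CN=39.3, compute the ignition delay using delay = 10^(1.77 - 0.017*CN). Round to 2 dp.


delay = 10^(1.77 - 0.017*CN)
Exponent = 1.77 - 0.017*39.3 = 1.1019
delay = 10^1.1019 = 12.64 ms


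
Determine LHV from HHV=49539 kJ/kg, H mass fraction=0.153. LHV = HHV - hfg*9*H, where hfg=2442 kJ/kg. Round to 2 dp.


LHV = HHV - hfg * 9 * H
Water correction = 2442 * 9 * 0.153 = 3362.634 kJ/kg
LHV = 49539 - 3362.634 = 46176.37 kJ/kg


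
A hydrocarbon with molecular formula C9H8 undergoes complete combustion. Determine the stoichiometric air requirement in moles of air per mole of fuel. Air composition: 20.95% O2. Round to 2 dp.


Balanced combustion: C9H8 + 11 O2 -> 9 CO2 + 4 H2O
O2 needed = C + H/4 = 9 + 8/4 = 11.00 moles
Air moles = O2 / 0.2095 = 11.00 / 0.2095 = 52.51 moles air


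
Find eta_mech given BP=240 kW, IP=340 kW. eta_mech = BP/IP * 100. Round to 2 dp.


eta_mech = (BP / IP) * 100
Ratio = 240 / 340 = 0.7059
eta_mech = 0.7059 * 100 = 70.59%


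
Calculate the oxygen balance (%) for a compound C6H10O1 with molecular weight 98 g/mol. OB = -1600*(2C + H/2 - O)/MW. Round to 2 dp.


OB = -1600 * (2C + H/2 - O) / MW
Inner = 2*6 + 10/2 - 1 = 16.00
OB = -1600 * 16.00 / 98 = -261.22%


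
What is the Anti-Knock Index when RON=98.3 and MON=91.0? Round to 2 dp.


AKI = (RON + MON) / 2
AKI = (98.3 + 91.0) / 2
AKI = 189.3 / 2 = 94.65


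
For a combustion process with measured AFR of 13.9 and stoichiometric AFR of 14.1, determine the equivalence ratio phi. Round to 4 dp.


phi = AFR_stoich / AFR_actual
phi = 14.1 / 13.9 = 1.0144


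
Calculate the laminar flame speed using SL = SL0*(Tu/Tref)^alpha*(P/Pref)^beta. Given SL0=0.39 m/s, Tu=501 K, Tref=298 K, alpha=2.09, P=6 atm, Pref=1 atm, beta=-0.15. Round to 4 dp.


SL = SL0 * (Tu/Tref)^alpha * (P/Pref)^beta
T ratio = 501/298 = 1.68120805
(T ratio)^alpha = 1.68120805^2.09 = 2.961753
(P/Pref)^beta = 6^(-0.15) = 0.764324
SL = 0.39 * 2.961753 * 0.764324 = 0.8829 m/s


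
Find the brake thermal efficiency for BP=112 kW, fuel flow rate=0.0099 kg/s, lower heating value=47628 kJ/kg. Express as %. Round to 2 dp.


eta_BTE = (BP / (mf * LHV)) * 100
Denominator = 0.0099 * 47628 = 471.5172 kW
eta_BTE = (112 / 471.5172) * 100 = 23.75%


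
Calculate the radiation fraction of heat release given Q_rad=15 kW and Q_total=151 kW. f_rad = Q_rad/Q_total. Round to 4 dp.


f_rad = Q_rad / Q_total
f_rad = 15 / 151 = 0.0993


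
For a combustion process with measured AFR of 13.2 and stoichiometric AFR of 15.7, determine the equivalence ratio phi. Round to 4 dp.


phi = AFR_stoich / AFR_actual
phi = 15.7 / 13.2 = 1.1894


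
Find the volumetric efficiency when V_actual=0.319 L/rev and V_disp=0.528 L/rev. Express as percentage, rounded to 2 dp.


eta_v = (V_actual / V_disp) * 100
Ratio = 0.319 / 0.528 = 0.6042
eta_v = 0.6042 * 100 = 60.42%


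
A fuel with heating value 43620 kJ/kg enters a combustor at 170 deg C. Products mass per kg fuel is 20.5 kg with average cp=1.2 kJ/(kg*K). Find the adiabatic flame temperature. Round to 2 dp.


T_ad = T_in + Hc / (m_p * cp)
Denominator = 20.5 * 1.2 = 24.6000
Temperature rise = 43620 / 24.6000 = 1773.17 K
T_ad = 170 + 1773.17 = 1943.17 deg C


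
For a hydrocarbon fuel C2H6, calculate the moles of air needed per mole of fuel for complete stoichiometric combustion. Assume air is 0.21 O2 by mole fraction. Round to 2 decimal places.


Balanced combustion: C2H6 + 3.5 O2 -> 2 CO2 + 3 H2O
O2 needed = C + H/4 = 2 + 6/4 = 3.50 moles
Air moles = O2 / 0.21 = 3.50 / 0.21 = 16.67 moles air


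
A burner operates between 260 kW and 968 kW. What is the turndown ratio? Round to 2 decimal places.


TDR = Q_max / Q_min
TDR = 968 / 260 = 3.72


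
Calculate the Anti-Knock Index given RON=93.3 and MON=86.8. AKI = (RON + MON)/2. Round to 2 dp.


AKI = (RON + MON) / 2
AKI = (93.3 + 86.8) / 2
AKI = 180.1 / 2 = 90.05


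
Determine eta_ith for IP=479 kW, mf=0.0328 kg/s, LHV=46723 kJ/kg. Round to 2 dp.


eta_ith = (IP / (mf * LHV)) * 100
Denominator = 0.0328 * 46723 = 1532.5144 kW
eta_ith = (479 / 1532.5144) * 100 = 31.26%


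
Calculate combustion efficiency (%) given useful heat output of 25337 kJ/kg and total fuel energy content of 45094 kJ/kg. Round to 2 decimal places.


Efficiency = (Q_useful / Q_fuel) * 100
Efficiency = (25337 / 45094) * 100
Efficiency = 0.5619 * 100 = 56.19%


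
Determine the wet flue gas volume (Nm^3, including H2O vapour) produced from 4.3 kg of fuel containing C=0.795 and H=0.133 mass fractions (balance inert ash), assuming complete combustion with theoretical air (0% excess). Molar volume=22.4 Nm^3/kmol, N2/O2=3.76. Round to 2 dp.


Per kg fuel: CO2 = (C/12 kmol)*22.4 = (0.795/12)*22.4 = 1.48400 Nm^3
Per kg fuel: H2O = (H/2 kmol)*22.4 = (0.133/2)*22.4 = 1.48960 Nm^3
O2 needed per kg fuel = C/12 + H/4 = 0.795/12 + 0.133/4 = 0.09950000 kmol
Per kg fuel: N2 = O2*3.76*22.4 = 0.09950000*3.76*22.4 = 8.38029 Nm^3
Total per kg = 1.48400 + 1.48960 + 8.38029 = 11.35389 Nm^3
Total = 11.35389 * 4.3 = 48.82 Nm^3


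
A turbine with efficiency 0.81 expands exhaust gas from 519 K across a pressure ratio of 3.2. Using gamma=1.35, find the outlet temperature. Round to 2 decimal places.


T_out = T_in * (1 - eta * (1 - PR^(-(gamma-1)/gamma)))
Exponent = -(1.35-1)/1.35 = -0.25925926
PR^exp = 3.2^(-0.25925926) = 0.73966521
Factor = 1 - 0.81*(1 - 0.73966521) = 0.78912882
T_out = 519 * 0.78912882 = 409.56 K


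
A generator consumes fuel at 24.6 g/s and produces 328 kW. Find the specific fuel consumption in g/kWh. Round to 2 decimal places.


SFC = (mf / BP) * 3600
Rate = 24.6 / 328 = 0.075000 g/(s*kW)
SFC = 0.075000 * 3600 = 270.00 g/kWh


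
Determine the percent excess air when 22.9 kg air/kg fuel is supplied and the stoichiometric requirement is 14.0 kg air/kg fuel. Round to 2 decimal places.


Excess air = actual - stoichiometric = 22.9 - 14.0 = 8.90 kg/kg fuel
Excess air % = (excess / stoich) * 100 = (8.90 / 14.0) * 100 = 63.57%


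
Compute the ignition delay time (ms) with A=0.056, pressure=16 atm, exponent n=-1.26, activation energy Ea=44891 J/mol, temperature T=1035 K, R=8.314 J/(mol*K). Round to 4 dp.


tau = A * P^n * exp(Ea/(R*T))
P^n = 16^(-1.26) = 0.03039547
Ea/(R*T) = 44891/(8.314*1035) = 5.216857
exp(Ea/(R*T)) = 184.353799
tau = 0.056 * 0.03039547 * 184.353799 = 0.3138 ms


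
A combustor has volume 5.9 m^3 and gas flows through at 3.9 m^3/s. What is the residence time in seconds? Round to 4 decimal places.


tau = V / Q_flow
tau = 5.9 / 3.9 = 1.5128 s


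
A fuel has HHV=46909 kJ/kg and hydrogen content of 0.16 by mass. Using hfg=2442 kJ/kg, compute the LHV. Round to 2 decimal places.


LHV = HHV - hfg * 9 * H
Water correction = 2442 * 9 * 0.16 = 3516.480 kJ/kg
LHV = 46909 - 3516.480 = 43392.52 kJ/kg


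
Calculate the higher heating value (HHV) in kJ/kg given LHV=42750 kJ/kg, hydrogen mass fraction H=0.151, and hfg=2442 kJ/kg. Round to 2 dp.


HHV = LHV + hfg * 9 * H
Water addition = 2442 * 9 * 0.151 = 3318.678 kJ/kg
HHV = 42750 + 3318.678 = 46068.68 kJ/kg


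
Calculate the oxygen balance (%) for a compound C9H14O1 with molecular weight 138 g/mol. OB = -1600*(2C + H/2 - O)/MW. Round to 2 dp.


OB = -1600 * (2C + H/2 - O) / MW
Inner = 2*9 + 14/2 - 1 = 24.00
OB = -1600 * 24.00 / 138 = -278.26%


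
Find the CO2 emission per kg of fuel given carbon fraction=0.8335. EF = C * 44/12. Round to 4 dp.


EF = C_frac * (M_CO2 / M_C)
EF = 0.8335 * (44/12)
EF = 0.8335 * 3.666667 = 3.0562 kg_CO2/kg_fuel


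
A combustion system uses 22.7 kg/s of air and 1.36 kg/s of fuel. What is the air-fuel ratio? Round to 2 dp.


AFR = m_air / m_fuel
AFR = 22.7 / 1.36 = 16.69


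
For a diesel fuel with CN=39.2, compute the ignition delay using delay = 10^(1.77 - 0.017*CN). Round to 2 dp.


delay = 10^(1.77 - 0.017*CN)
Exponent = 1.77 - 0.017*39.2 = 1.1036
delay = 10^1.1036 = 12.69 ms


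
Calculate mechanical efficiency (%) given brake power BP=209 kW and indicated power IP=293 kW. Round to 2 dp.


eta_mech = (BP / IP) * 100
Ratio = 209 / 293 = 0.7133
eta_mech = 0.7133 * 100 = 71.33%


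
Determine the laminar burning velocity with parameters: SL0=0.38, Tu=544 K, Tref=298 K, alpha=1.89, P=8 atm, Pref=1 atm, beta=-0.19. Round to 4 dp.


SL = SL0 * (Tu/Tref)^alpha * (P/Pref)^beta
T ratio = 544/298 = 1.82550336
(T ratio)^alpha = 1.82550336^1.89 = 3.118984
(P/Pref)^beta = 8^(-0.19) = 0.673617
SL = 0.38 * 3.118984 * 0.673617 = 0.7984 m/s


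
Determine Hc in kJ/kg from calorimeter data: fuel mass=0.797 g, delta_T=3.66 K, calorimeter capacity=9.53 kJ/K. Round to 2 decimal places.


Hc = C_cal * delta_T / m_fuel
Q_released = 9.53 * 3.66 = 34.8798 kJ
m_fuel = 0.797 g = 0.797/1000 kg = 0.000797 kg
Hc = 34.8798 / 0.000797 = 43763.86 kJ/kg


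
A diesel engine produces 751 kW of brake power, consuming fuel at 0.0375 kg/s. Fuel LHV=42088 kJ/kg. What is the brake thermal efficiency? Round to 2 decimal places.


eta_BTE = (BP / (mf * LHV)) * 100
Denominator = 0.0375 * 42088 = 1578.3000 kW
eta_BTE = (751 / 1578.3000) * 100 = 47.58%


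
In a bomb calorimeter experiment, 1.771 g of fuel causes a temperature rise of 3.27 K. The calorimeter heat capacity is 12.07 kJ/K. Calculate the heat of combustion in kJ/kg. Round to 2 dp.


Hc = C_cal * delta_T / m_fuel
Q_released = 12.07 * 3.27 = 39.4689 kJ
m_fuel = 1.771 g = 1.771/1000 kg = 0.001771 kg
Hc = 39.4689 / 0.001771 = 22286.22 kJ/kg


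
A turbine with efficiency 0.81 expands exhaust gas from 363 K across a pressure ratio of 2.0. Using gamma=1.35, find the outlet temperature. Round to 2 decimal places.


T_out = T_in * (1 - eta * (1 - PR^(-(gamma-1)/gamma)))
Exponent = -(1.35-1)/1.35 = -0.25925926
PR^exp = 2.0^(-0.25925926) = 0.83551680
Factor = 1 - 0.81*(1 - 0.83551680) = 0.86676861
T_out = 363 * 0.86676861 = 314.64 K


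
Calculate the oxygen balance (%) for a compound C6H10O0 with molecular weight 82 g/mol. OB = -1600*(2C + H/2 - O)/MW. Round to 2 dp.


OB = -1600 * (2C + H/2 - O) / MW
Inner = 2*6 + 10/2 - 0 = 17.00
OB = -1600 * 17.00 / 82 = -331.71%


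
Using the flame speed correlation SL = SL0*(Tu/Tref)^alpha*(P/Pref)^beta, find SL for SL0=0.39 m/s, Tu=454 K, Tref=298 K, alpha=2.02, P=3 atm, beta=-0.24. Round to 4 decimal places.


SL = SL0 * (Tu/Tref)^alpha * (P/Pref)^beta
T ratio = 454/298 = 1.52348993
(T ratio)^alpha = 1.52348993^2.02 = 2.340647
(P/Pref)^beta = 3^(-0.24) = 0.768229
SL = 0.39 * 2.340647 * 0.768229 = 0.7013 m/s


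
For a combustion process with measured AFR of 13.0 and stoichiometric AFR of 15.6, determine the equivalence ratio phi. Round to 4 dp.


phi = AFR_stoich / AFR_actual
phi = 15.6 / 13.0 = 1.2000


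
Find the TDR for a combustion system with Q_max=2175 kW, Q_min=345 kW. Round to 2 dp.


TDR = Q_max / Q_min
TDR = 2175 / 345 = 6.30


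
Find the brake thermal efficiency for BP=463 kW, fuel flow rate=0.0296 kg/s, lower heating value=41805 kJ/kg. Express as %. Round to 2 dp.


eta_BTE = (BP / (mf * LHV)) * 100
Denominator = 0.0296 * 41805 = 1237.4280 kW
eta_BTE = (463 / 1237.4280) * 100 = 37.42%


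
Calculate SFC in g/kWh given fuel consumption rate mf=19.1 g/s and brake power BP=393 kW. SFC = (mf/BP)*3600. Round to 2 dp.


SFC = (mf / BP) * 3600
Rate = 19.1 / 393 = 0.048601 g/(s*kW)
SFC = 0.048601 * 3600 = 174.96 g/kWh


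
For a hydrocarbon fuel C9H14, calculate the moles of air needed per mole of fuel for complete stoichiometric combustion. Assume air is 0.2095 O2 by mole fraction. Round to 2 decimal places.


Balanced combustion: C9H14 + 12.5 O2 -> 9 CO2 + 7 H2O
O2 needed = C + H/4 = 9 + 14/4 = 12.50 moles
Air moles = O2 / 0.2095 = 12.50 / 0.2095 = 59.67 moles air


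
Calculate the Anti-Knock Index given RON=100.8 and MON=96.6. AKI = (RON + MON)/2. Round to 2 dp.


AKI = (RON + MON) / 2
AKI = (100.8 + 96.6) / 2
AKI = 197.4 / 2 = 98.70


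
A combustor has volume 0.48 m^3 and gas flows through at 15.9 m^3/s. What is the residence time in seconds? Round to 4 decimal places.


tau = V / Q_flow
tau = 0.48 / 15.9 = 0.0302 s


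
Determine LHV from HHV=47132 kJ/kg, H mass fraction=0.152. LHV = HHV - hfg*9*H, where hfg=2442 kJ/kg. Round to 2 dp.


LHV = HHV - hfg * 9 * H
Water correction = 2442 * 9 * 0.152 = 3340.656 kJ/kg
LHV = 47132 - 3340.656 = 43791.34 kJ/kg


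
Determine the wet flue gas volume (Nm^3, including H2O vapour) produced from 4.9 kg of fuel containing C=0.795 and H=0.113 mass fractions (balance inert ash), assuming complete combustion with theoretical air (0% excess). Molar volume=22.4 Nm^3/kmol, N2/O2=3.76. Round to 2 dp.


Per kg fuel: CO2 = (C/12 kmol)*22.4 = (0.795/12)*22.4 = 1.48400 Nm^3
Per kg fuel: H2O = (H/2 kmol)*22.4 = (0.113/2)*22.4 = 1.26560 Nm^3
O2 needed per kg fuel = C/12 + H/4 = 0.795/12 + 0.113/4 = 0.09450000 kmol
Per kg fuel: N2 = O2*3.76*22.4 = 0.09450000*3.76*22.4 = 7.95917 Nm^3
Total per kg = 1.48400 + 1.26560 + 7.95917 = 10.70877 Nm^3
Total = 10.70877 * 4.9 = 52.47 Nm^3


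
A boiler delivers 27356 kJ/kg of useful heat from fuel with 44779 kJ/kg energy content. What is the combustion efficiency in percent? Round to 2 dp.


Efficiency = (Q_useful / Q_fuel) * 100
Efficiency = (27356 / 44779) * 100
Efficiency = 0.6109 * 100 = 61.09%


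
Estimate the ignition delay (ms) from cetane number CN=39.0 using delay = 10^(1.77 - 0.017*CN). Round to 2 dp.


delay = 10^(1.77 - 0.017*CN)
Exponent = 1.77 - 0.017*39.0 = 1.1070
delay = 10^1.1070 = 12.79 ms


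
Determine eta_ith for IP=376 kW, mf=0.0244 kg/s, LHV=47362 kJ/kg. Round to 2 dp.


eta_ith = (IP / (mf * LHV)) * 100
Denominator = 0.0244 * 47362 = 1155.6328 kW
eta_ith = (376 / 1155.6328) * 100 = 32.54%


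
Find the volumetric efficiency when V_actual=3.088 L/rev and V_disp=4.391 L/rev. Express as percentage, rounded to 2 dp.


eta_v = (V_actual / V_disp) * 100
Ratio = 3.088 / 4.391 = 0.7033
eta_v = 0.7033 * 100 = 70.33%


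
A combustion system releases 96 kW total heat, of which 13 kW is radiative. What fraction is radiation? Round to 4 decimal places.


f_rad = Q_rad / Q_total
f_rad = 13 / 96 = 0.1354


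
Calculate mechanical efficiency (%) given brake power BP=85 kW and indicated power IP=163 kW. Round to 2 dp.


eta_mech = (BP / IP) * 100
Ratio = 85 / 163 = 0.5215
eta_mech = 0.5215 * 100 = 52.15%


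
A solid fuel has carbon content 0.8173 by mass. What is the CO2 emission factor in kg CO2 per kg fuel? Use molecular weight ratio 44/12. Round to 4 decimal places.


EF = C_frac * (M_CO2 / M_C)
EF = 0.8173 * (44/12)
EF = 0.8173 * 3.666667 = 2.9968 kg_CO2/kg_fuel


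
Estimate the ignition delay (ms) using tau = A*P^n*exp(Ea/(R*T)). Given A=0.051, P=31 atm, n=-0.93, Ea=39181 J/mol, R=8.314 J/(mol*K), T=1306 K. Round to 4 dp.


tau = A * P^n * exp(Ea/(R*T))
P^n = 31^(-0.93) = 0.04102359
Ea/(R*T) = 39181/(8.314*1306) = 3.608464
exp(Ea/(R*T)) = 36.909299
tau = 0.051 * 0.04102359 * 36.909299 = 0.0772 ms


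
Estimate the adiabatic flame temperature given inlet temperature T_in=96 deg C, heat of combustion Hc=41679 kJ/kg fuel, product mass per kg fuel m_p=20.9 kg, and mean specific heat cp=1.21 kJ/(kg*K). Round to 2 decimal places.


T_ad = T_in + Hc / (m_p * cp)
Denominator = 20.9 * 1.21 = 25.2890
Temperature rise = 41679 / 25.2890 = 1648.11 K
T_ad = 96 + 1648.11 = 1744.11 deg C


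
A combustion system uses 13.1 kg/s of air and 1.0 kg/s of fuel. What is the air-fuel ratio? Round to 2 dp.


AFR = m_air / m_fuel
AFR = 13.1 / 1.0 = 13.10
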